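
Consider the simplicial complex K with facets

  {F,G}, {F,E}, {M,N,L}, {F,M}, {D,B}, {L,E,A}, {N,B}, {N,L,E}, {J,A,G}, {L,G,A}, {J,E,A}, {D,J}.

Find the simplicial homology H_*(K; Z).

We work with the vertex ordering A < B < D < E < F < G < J < L < M < N. The simplices of K, each written with vertices in increasing order, are:

  0-simplices (10): A, B, D, E, F, G, J, L, M, N
  1-simplices (18): AE, AG, AJ, AL, BD, BN, DJ, EF, EJ, EL, EN, FG, FM, GJ, GL, LM, LN, MN
  2-simplices (6): AEJ, AEL, AGJ, AGL, ELN, LMN

giving chain groups C_0 ≅ Z^10, C_1 ≅ Z^18, C_2 ≅ Z^6.

Boundary ∂_1: C_1 → C_0 maps an edge to its endpoints' difference, ∂[p,q] = q − p. For instance
  ∂LM = M − L.
As a 10×18 matrix over Z this has rank 9, with invariant factors (1,1,1,1,1,1,1,1,1).

∂_2: C_2 → C_1 sends each 2-simplex [p,q,r] to [q,r] − [p,r] + [p,q]. For instance
  ∂AGJ = GJ − AJ + AG,
  ∂LMN = MN − LN + LM.
The 18×6 boundary matrix has rank 6 and Smith normal form diag(1,1,1,1,1,1).

Computing H_k = (kernel of ∂_k) / (image of ∂_{k+1}):

  H_0: rank C_0 − rank ∂_1 = 10 − 9 = 1, and the invariant factors of ∂_1 are all 1, so H_0 ≅ Z.
  H_1: rank ker ∂_1 − rank ∂_2 = (18 − 9) − 6 = 3, and the invariant factors of ∂_2 are all 1, so H_1 ≅ Z^3.
  H_2: rank ker ∂_2 − rank ∂_3 = (6 − 6) − 0 = 0, and there is no ∂_3, so H_2 ≅ 0.

As a check, the Euler characteristic is 10 − 18 + 6 = -2, which agrees with 1 − 3 + 0 = -2.

H_0 = Z,  H_1 = Z^3,  H_2 = 0.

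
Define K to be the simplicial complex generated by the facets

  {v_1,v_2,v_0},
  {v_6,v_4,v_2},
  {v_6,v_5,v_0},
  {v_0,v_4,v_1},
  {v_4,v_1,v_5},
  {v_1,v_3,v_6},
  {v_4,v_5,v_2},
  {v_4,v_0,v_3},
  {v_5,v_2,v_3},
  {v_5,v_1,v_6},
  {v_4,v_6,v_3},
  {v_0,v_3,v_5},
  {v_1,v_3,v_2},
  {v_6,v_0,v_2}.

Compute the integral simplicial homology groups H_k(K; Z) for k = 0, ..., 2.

H_0 ≅ Z,  H_1 ≅ Z^2,  H_2 ≅ Z.

Take the total order v_0 < v_1 < v_2 < v_3 < v_4 < v_5 < v_6 on the vertex set. Then K (dimension 2) consists of the simplices:

  0-simplices (7): [v_0], [v_1], [v_2], [v_3], [v_4], [v_5], [v_6]
  1-simplices (21): (21 of them)
  2-simplices (14): (14 of them)

giving chain groups C_0 ≅ Z^7, C_1 ≅ Z^21, C_2 ≅ Z^14.

Boundary ∂_1: C_1 → C_0 maps an edge to its endpoints' difference, ∂[p,q] = q − p.
As a 7×21 matrix over Z this has rank 6, with invariant factors (1,1,1,1,1,1).

The boundary map ∂_2: C_2 → C_1 sends each 2-simplex [p,q,r] to [q,r] − [p,r] + [p,q]. For instance
  ∂[v_0,v_3,v_4] = [v_3,v_4] − [v_0,v_4] + [v_0,v_3],
  ∂[v_2,v_3,v_5] = [v_3,v_5] − [v_2,v_5] + [v_2,v_3].
The resulting 21×14 matrix has rank 13, and its Smith normal form has invariant factors (1,1,1,1,1,1,1,1,1,1,1,1,1).

Reading off H_k = ker ∂_k / im ∂_{k+1}:

  H_0: rank C_0 − rank ∂_1 = 7 − 6 = 1, and the invariant factors of ∂_1 are all 1, so H_0 ≅ Z.
  H_1: rank ker ∂_1 − rank ∂_2 = (21 − 6) − 13 = 2, and the invariant factors of ∂_2 are all 1, so H_1 ≅ Z^2.
  H_2: rank ker ∂_2 − rank ∂_3 = (14 − 13) − 0 = 1, and there is no ∂_3, so H_2 ≅ Z.

(K is a triangulation of the torus T^2.)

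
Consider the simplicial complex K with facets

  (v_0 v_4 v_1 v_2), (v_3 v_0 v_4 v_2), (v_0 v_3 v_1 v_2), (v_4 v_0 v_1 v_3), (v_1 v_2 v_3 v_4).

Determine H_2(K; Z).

H_2 = 0.

Take the total order v_0 < v_1 < v_2 < v_3 < v_4 on the vertex set. Then K (dimension 3) consists of the simplices:

  0-simplices (5): [v_0], [v_1], [v_2], [v_3], [v_4]
  1-simplices (10): [v_0,v_1], [v_0,v_2], [v_0,v_3], [v_0,v_4], [v_1,v_2], [v_1,v_3], [v_1,v_4], [v_2,v_3], [v_2,v_4], [v_3,v_4]
  2-simplices (10): [v_0,v_1,v_2], [v_0,v_1,v_3], [v_0,v_1,v_4], [v_0,v_2,v_3], [v_0,v_2,v_4], [v_0,v_3,v_4], [v_1,v_2,v_3], [v_1,v_2,v_4], [v_1,v_3,v_4], [v_2,v_3,v_4]
  3-simplices (5): [v_0,v_1,v_2,v_3], [v_0,v_1,v_2,v_4], [v_0,v_1,v_3,v_4], [v_0,v_2,v_3,v_4], [v_1,v_2,v_3,v_4]

so the chain groups are C_0 ≅ Z^5, C_1 ≅ Z^10, C_2 ≅ Z^10, C_3 ≅ Z^5.

∂_1: C_1 → C_0 maps an edge to its endpoints' difference, ∂[p,q] = q − p.
This gives a 5×10 integer matrix of rank 4; reducing to Smith normal form yields diagonal entries (1,1,1,1).

∂_2: C_2 → C_1 sends each 2-simplex [p,q,r] to [q,r] − [p,r] + [p,q]. For instance
  ∂[v_0,v_2,v_3] = [v_2,v_3] − [v_0,v_3] + [v_0,v_2],
  ∂[v_1,v_2,v_3] = [v_2,v_3] − [v_1,v_3] + [v_1,v_2].
The 10×10 boundary matrix has rank 6 and Smith normal form diag(1,1,1,1,1,1).

Boundary ∂_3: C_3 → C_2 sends each 3-simplex σ to the alternating sum Σ_i (−1)^i (σ with its i-th vertex removed). For instance
  ∂[v_1,v_2,v_3,v_4] = [v_2,v_3,v_4] − [v_1,v_3,v_4] + [v_1,v_2,v_4] − [v_1,v_2,v_3],
  ∂[v_0,v_1,v_2,v_3] = [v_1,v_2,v_3] − [v_0,v_2,v_3] + [v_0,v_1,v_3] − [v_0,v_1,v_2].
This gives a 10×5 integer matrix of rank 4; reducing to Smith normal form yields diagonal entries (1,1,1,1).

From H_k ≅ ker(∂_k) / im(∂_{k+1}) we obtain:

  H_2: rank ker ∂_2 − rank ∂_3 = (10 − 6) − 4 = 0, and the invariant factors of ∂_3 are all 1, so H_2 = 0.

(K is a triangulation of the 3-sphere S^3.)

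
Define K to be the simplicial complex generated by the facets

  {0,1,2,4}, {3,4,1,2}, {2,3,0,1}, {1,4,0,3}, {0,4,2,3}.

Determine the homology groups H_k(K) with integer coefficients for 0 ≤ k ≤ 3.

Fix the vertex order 0 < 1 < 2 < 3 < 4 and write every simplex with vertices in increasing order. Then dim K = 3 and the simplices of K are:

  0-simplices (5): [0], [1], [2], [3], [4]
  1-simplices (10): [0,1], [0,2], [0,3], [0,4], [1,2], [1,3], [1,4], [2,3], [2,4], [3,4]
  2-simplices (10): [0,1,2], [0,1,3], [0,1,4], [0,2,3], [0,2,4], [0,3,4], [1,2,3], [1,2,4], [1,3,4], [2,3,4]
  3-simplices (5): [0,1,2,3], [0,1,2,4], [0,1,3,4], [0,2,3,4], [1,2,3,4]

so the chain groups are C_0 ≅ Z^5, C_1 ≅ Z^10, C_2 ≅ Z^10, C_3 ≅ Z^5.

The boundary map ∂_1: C_1 → C_0 maps an edge to its endpoints' difference, ∂[p,q] = q − p. For instance
  ∂[3,4] = [4] − [3].
The resulting 5×10 matrix has rank 4, and its Smith normal form has invariant factors (1,1,1,1).

∂_2: C_2 → C_1 acts by ∂[p,q,r] = [q,r] − [p,r] + [p,q]. For instance
  ∂[0,2,3] = [2,3] − [0,3] + [0,2],
  ∂[0,3,4] = [3,4] − [0,4] + [0,3].
As a 10×10 matrix over Z this has rank 6, with invariant factors (1,1,1,1,1,1).

Boundary ∂_3: C_3 → C_2 sends each 3-simplex σ to the alternating sum Σ_i (−1)^i (σ with its i-th vertex removed). For instance
  ∂[0,1,2,4] = [1,2,4] − [0,2,4] + [0,1,4] − [0,1,2],
  ∂[1,2,3,4] = [2,3,4] − [1,3,4] + [1,2,4] − [1,2,3].
As a 10×5 matrix over Z this has rank 4, with invariant factors (1,1,1,1).

Computing H_k = (kernel of ∂_k) / (image of ∂_{k+1}):

  H_0: rank C_0 − rank ∂_1 = 5 − 4 = 1, and the invariant factors of ∂_1 are all 1, so H_0 = Z.
  H_1: rank ker ∂_1 − rank ∂_2 = (10 − 4) − 6 = 0, and the invariant factors of ∂_2 are all 1, so H_1 = 0.
  H_2: rank ker ∂_2 − rank ∂_3 = (10 − 6) − 4 = 0, and the invariant factors of ∂_3 are all 1, so H_2 = 0.
  H_3: rank ker ∂_3 − rank ∂_4 = (5 − 4) − 0 = 1, and there is no ∂_4, so H_3 = Z.

H_0 = Z,  H_1 = 0,  H_2 = 0,  H_3 = Z.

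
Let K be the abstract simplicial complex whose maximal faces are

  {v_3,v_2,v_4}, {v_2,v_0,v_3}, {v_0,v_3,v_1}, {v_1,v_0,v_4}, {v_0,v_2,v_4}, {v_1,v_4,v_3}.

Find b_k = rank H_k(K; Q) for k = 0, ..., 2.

b_0 = 1, b_1 = 0, b_2 = 1.

Fix the vertex order v_0 < v_1 < v_2 < v_3 < v_4 and write every simplex with vertices in increasing order. Then dim K = 2 and the simplices of K are:

  0-simplices (5): [v_0], [v_1], [v_2], [v_3], [v_4]
  1-simplices (9): [v_0,v_1], [v_0,v_2], [v_0,v_3], [v_0,v_4], [v_1,v_3], [v_1,v_4], [v_2,v_3], [v_2,v_4], [v_3,v_4]
  2-simplices (6): [v_0,v_1,v_3], [v_0,v_1,v_4], [v_0,v_2,v_3], [v_0,v_2,v_4], [v_1,v_3,v_4], [v_2,v_3,v_4]

so the chain groups are C_0 ≅ Z^5, C_1 ≅ Z^9, C_2 ≅ Z^6.

∂_1: C_1 → C_0 maps an edge to its endpoints' difference, ∂[p,q] = q − p.
The resulting 5×9 matrix has rank 4, and its Smith normal form has invariant factors (1,1,1,1).

Boundary ∂_2: C_2 → C_1 sends each 2-simplex [p,q,r] to [q,r] − [p,r] + [p,q]. For instance
  ∂[v_2,v_3,v_4] = [v_3,v_4] − [v_2,v_4] + [v_2,v_3],
  ∂[v_1,v_3,v_4] = [v_3,v_4] − [v_1,v_4] + [v_1,v_3].
The resulting 9×6 matrix has rank 5, and its Smith normal form has invariant factors (1,1,1,1,1).

Now H_k = ker ∂_k / im ∂_{k+1}, so:

  H_0: rank C_0 − rank ∂_1 = 5 − 4 = 1, and the invariant factors of ∂_1 are all 1, so H_0 = Z.
  H_1: rank ker ∂_1 − rank ∂_2 = (9 − 4) − 5 = 0, and the invariant factors of ∂_2 are all 1, so H_1 = 0.
  H_2: rank ker ∂_2 − rank ∂_3 = (6 − 5) − 0 = 1, and there is no ∂_3, so H_2 = Z.

As a check, the Euler characteristic is 5 − 9 + 6 = 2, which agrees with 1 − 0 + 1 = 2.

Hence the Betti numbers are b_0 = 1, b_1 = 0, b_2 = 1.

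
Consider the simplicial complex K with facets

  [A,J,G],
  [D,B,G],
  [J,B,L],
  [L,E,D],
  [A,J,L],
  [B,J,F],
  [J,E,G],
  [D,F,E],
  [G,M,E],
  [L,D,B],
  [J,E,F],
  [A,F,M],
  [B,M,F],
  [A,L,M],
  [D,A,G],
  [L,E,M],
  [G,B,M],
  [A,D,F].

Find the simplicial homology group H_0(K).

H_0 ≅ Z.

Fix the vertex order A < B < D < E < F < G < J < L < M and write every simplex with vertices in increasing order. Then dim K = 2 and the simplices of K are:

  0-simplices (9): A, B, D, E, F, G, J, L, M
  1-simplices (27): AD, AF, AG, AJ, AL, AM, BD, BF, BG, BJ, BL, BM, DE, DF, DG, DL, EF, EG, EJ, EL, EM, FJ, FM, GJ, GM, JL, LM
  2-simplices (18): ADF, ADG, AFM, AGJ, AJL, ALM, BDG, BDL, BFJ, BFM, BGM, BJL, DEF, DEL, EFJ, EGJ, EGM, ELM

giving chain groups C_0 ≅ Z^9, C_1 ≅ Z^27, C_2 ≅ Z^18.

∂_1: C_1 → C_0 sends each edge [p,q] (with p < q) to q − p.
The resulting 9×27 matrix has rank 8, and its Smith normal form has invariant factors (1,1,1,1,1,1,1,1).

Boundary ∂_2: C_2 → C_1 acts by ∂[p,q,r] = [q,r] − [p,r] + [p,q]. For instance
  ∂ADF = DF − AF + AD,
  ∂AJL = JL − AL + AJ.
This gives a 27×18 integer matrix of rank 17; reducing to Smith normal form yields diagonal entries (1,1,1,1,1,1,1,1,1,1,1,1,1,1,1,1,1).

Now H_k = ker ∂_k / im ∂_{k+1}, so:

  H_0: rank C_0 − rank ∂_1 = 9 − 8 = 1, and the invariant factors of ∂_1 are all 1, so H_0 ≅ Z.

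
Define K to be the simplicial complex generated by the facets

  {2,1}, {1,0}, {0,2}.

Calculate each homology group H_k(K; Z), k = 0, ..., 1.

H_0 ≅ Z,  H_1 ≅ Z.

We work with the vertex ordering 0 < 1 < 2. The simplices of K, each written with vertices in increasing order, are:

  0-simplices (3): [0], [1], [2]
  1-simplices (3): [0,1], [0,2], [1,2]

Hence C_0 ≅ Z^3, C_1 ≅ Z^3.

∂_1: C_1 → C_0 sends each edge [p,q] (with p < q) to q − p. For instance
  ∂[0,2] = [2] − [0].
The resulting 3×3 matrix has rank 2, and its Smith normal form has invariant factors (1,1).

From H_k ≅ ker(∂_k) / im(∂_{k+1}) we obtain:

  H_0: rank C_0 − rank ∂_1 = 3 − 2 = 1, and the invariant factors of ∂_1 are all 1, so H_0 = Z.
  H_1: rank ker ∂_1 − rank ∂_2 = (3 − 2) − 0 = 1, and there is no ∂_2, so H_1 = Z.

As a check, the Euler characteristic is 3 − 3 = 0, which agrees with 1 − 1 = 0.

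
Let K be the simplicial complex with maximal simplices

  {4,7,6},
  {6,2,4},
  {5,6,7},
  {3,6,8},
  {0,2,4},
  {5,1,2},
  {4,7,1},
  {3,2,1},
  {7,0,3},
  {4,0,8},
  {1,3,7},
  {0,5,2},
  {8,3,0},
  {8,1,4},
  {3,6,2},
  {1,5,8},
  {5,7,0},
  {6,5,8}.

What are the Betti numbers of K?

b_0 = 1, b_1 = 2, b_2 = 1.

We work with the vertex ordering 0 < 1 < 2 < 3 < 4 < 5 < 6 < 7 < 8. The simplices of K, each written with vertices in increasing order, are:

  0-simplices (9): [0], [1], [2], [3], [4], [5], [6], [7], [8]
  1-simplices (27): (27 of them)
  2-simplices (18): [0,2,4], [0,2,5], [0,3,7], [0,3,8], [0,4,8], [0,5,7], [1,2,3], [1,2,5], [1,3,7], [1,4,7], [1,4,8], [1,5,8], [2,3,6], [2,4,6], [3,6,8], [4,6,7], [5,6,7], [5,6,8]

so the chain groups are C_0 ≅ Z^9, C_1 ≅ Z^27, C_2 ≅ Z^18.

∂_1: C_1 → C_0 is given by ∂[p,q] = [q] − [p].
As a 9×27 matrix over Z this has rank 8, with invariant factors (1,1,1,1,1,1,1,1).

The boundary map ∂_2: C_2 → C_1 acts by ∂[p,q,r] = [q,r] − [p,r] + [p,q]. For instance
  ∂[1,4,8] = [4,8] − [1,8] + [1,4],
  ∂[5,6,8] = [6,8] − [5,8] + [5,6].
The 27×18 boundary matrix has rank 17 and Smith normal form diag(1,1,1,1,1,1,1,1,1,1,1,1,1,1,1,1,1).

Reading off H_k = ker ∂_k / im ∂_{k+1}:

  H_0: rank C_0 − rank ∂_1 = 9 − 8 = 1, and the invariant factors of ∂_1 are all 1, so H_0 = Z.
  H_1: rank ker ∂_1 − rank ∂_2 = (27 − 8) − 17 = 2, and the invariant factors of ∂_2 are all 1, so H_1 = Z^2.
  H_2: rank ker ∂_2 − rank ∂_3 = (18 − 17) − 0 = 1, and there is no ∂_3, so H_2 = Z.

As a check, the Euler characteristic is 9 − 27 + 18 = 0, which agrees with 1 − 2 + 1 = 0.

Hence the Betti numbers are b_0 = 1, b_1 = 2, b_2 = 1.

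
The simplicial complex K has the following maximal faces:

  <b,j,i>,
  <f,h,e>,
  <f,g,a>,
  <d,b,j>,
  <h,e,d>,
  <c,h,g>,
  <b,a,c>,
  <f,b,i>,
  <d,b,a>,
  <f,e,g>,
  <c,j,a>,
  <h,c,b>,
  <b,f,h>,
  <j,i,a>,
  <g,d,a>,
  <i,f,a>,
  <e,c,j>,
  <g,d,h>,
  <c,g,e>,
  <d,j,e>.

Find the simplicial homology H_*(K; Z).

Fix the vertex order a < b < c < d < e < f < g < h < i < j and write every simplex with vertices in increasing order. Then dim K = 2 and the simplices of K are:

  0-simplices (10): a, b, c, d, e, f, g, h, i, j
  1-simplices (30): ab, ac, ad, af, ag, ai, aj, bc, bd, bf, bh, bi, bj, ce, cg, ch, cj, de, dg, dh, dj, ef, eg, eh, ej, fg, fh, fi, gh, ij
  2-simplices (20): abc, abd, acj, adg, afg, afi, aij, bch, bdj, bfh, bfi, bij, ceg, cej, cgh, deh, dej, dgh, efg, efh

Hence C_0 ≅ Z^10, C_1 ≅ Z^30, C_2 ≅ Z^20.

Boundary ∂_1: C_1 → C_0 sends each edge [p,q] (with p < q) to q − p. For instance
  ∂fg = g − f.
The resulting 10×30 matrix has rank 9, and its Smith normal form has invariant factors (1,1,1,1,1,1,1,1,1).

Boundary ∂_2: C_2 → C_1 acts by ∂[p,q,r] = [q,r] − [p,r] + [p,q]. For instance
  ∂deh = eh − dh + de,
  ∂dgh = gh − dh + dg.
The resulting 30×20 matrix has rank 20, and its Smith normal form has invariant factors (1,1,1,1,1,1,1,1,1,1,1,1,1,1,1,1,1,1,1,2).

Now H_k = ker ∂_k / im ∂_{k+1}, so:

  H_0: rank C_0 − rank ∂_1 = 10 − 9 = 1, and the invariant factors of ∂_1 are all 1, so H_0 ≅ Z.
  H_1: rank ker ∂_1 − rank ∂_2 = (30 − 9) − 20 = 1, and ∂_2 has invariant factor 2 > 1, so H_1 ≅ Z ⊕ Z/2Z.
  H_2: rank ker ∂_2 − rank ∂_3 = (20 − 20) − 0 = 0, and there is no ∂_3, so H_2 ≅ 0.

As a check, the Euler characteristic is 10 − 30 + 20 = 0, which agrees with 1 − 1 + 0 = 0.
(K is a triangulation of the Klein bottle.)

H_0 ≅ Z,  H_1 ≅ Z ⊕ Z/2Z,  H_2 = 0.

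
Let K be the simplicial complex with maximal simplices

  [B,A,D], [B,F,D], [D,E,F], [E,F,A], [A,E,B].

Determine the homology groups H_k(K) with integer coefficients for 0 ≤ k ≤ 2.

H_0 ≅ Z,  H_1 ≅ Z,  H_2 = 0.

Order the vertices as A < B < D < E < F. Listing each simplex with vertices in this order, K has dimension 2 with simplices:

  0-simplices (5): A, B, D, E, F
  1-simplices (10): AB, AD, AE, AF, BD, BE, BF, DE, DF, EF
  2-simplices (5): ABD, ABE, AEF, BDF, DEF

so the chain groups are C_0 ≅ Z^5, C_1 ≅ Z^10, C_2 ≅ Z^5.

Boundary ∂_1: C_1 → C_0 sends each edge [p,q] (with p < q) to q − p.
This gives a 5×10 integer matrix of rank 4; reducing to Smith normal form yields diagonal entries (1,1,1,1).

Boundary ∂_2: C_2 → C_1 acts by ∂[p,q,r] = [q,r] − [p,r] + [p,q]. For instance
  ∂ABE = BE − AE + AB,
  ∂AEF = EF − AF + AE.
The resulting 10×5 matrix has rank 5, and its Smith normal form has invariant factors (1,1,1,1,1).

Reading off H_k = ker ∂_k / im ∂_{k+1}:

  H_0: rank C_0 − rank ∂_1 = 5 − 4 = 1, and the invariant factors of ∂_1 are all 1, so H_0 ≅ Z.
  H_1: rank ker ∂_1 − rank ∂_2 = (10 − 4) − 5 = 1, and the invariant factors of ∂_2 are all 1, so H_1 ≅ Z.
  H_2: rank ker ∂_2 − rank ∂_3 = (5 − 5) − 0 = 0, and there is no ∂_3, so H_2 ≅ 0.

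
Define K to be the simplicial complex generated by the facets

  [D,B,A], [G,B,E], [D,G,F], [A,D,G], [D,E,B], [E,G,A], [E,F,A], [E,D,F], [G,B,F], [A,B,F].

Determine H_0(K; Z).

K has 6 vertices, 15 edges, 10 triangles.
rank ∂_0 = 0, rank ∂_1 = 5 ⇒ b_0 = 6 − 0 − 5 = 1; all invariant factors of ∂_1 are 1 so no torsion. So H_0 = Z.

H_0 = Z.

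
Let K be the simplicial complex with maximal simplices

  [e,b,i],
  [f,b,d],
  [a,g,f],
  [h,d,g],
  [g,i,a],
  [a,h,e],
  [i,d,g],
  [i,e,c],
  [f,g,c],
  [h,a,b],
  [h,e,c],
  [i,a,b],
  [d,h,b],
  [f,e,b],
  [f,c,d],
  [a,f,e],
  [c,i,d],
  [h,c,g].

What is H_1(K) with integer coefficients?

We work with the vertex ordering a < b < c < d < e < f < g < h < i. The simplices of K, each written with vertices in increasing order, are:

  0-simplices (9): a, b, c, d, e, f, g, h, i
  1-simplices (27): ab, ae, af, ag, ah, ai, bd, be, bf, bh, bi, cd, ce, cf, cg, ch, ci, df, dg, dh, di, ef, eh, ei, fg, gh, gi
  2-simplices (18): abh, abi, aef, aeh, afg, agi, bdf, bdh, bef, bei, cdf, cdi, ceh, cei, cfg, cgh, dgh, dgi

Hence C_0 ≅ Z^9, C_1 ≅ Z^27, C_2 ≅ Z^18.

The boundary map ∂_1: C_1 → C_0 sends each edge [p,q] (with p < q) to q − p.
The resulting 9×27 matrix has rank 8, and its Smith normal form has invariant factors (1,1,1,1,1,1,1,1).

∂_2: C_2 → C_1 acts by ∂[p,q,r] = [q,r] − [p,r] + [p,q]. For instance
  ∂dgh = gh − dh + dg,
  ∂afg = fg − ag + af.
As a 27×18 matrix over Z this has rank 18, with invariant factors (1,1,1,1,1,1,1,1,1,1,1,1,1,1,1,1,1,2).

Now H_k = ker ∂_k / im ∂_{k+1}, so:

  H_1: rank ker ∂_1 − rank ∂_2 = (27 − 8) − 18 = 1, and ∂_2 has invariant factor 2 > 1, so H_1 = Z ⊕ Z/2.

(K is a triangulation of the Klein bottle.)

H_1 = Z ⊕ Z/2.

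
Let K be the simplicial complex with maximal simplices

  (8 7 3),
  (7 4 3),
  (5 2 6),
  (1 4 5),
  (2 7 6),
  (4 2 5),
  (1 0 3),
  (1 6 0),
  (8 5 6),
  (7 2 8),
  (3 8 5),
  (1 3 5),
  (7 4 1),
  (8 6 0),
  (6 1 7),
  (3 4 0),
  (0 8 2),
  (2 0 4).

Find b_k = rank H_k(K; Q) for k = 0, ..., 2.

b_0 = 1, b_1 = 1, b_2 = 0.

Take the total order 0 < 1 < 2 < 3 < 4 < 5 < 6 < 7 < 8 on the vertex set. Then K (dimension 2) consists of the simplices:

  0-simplices (9): [0], [1], [2], [3], [4], [5], [6], [7], [8]
  1-simplices (27): (27 of them)
  2-simplices (18): [0,1,3], [0,1,6], [0,2,4], [0,2,8], [0,3,4], [0,6,8], [1,3,5], [1,4,5], [1,4,7], [1,6,7], [2,4,5], [2,5,6], [2,6,7], [2,7,8], [3,4,7], [3,5,8], [3,7,8], [5,6,8]

Hence C_0 ≅ Z^9, C_1 ≅ Z^27, C_2 ≅ Z^18.

The boundary map ∂_1: C_1 → C_0 maps an edge to its endpoints' difference, ∂[p,q] = q − p. For instance
  ∂[2,7] = [7] − [2].
The resulting 9×27 matrix has rank 8, and its Smith normal form has invariant factors (1,1,1,1,1,1,1,1).

Boundary ∂_2: C_2 → C_1 sends each 2-simplex [p,q,r] to [q,r] − [p,r] + [p,q]. For instance
  ∂[2,5,6] = [5,6] − [2,6] + [2,5],
  ∂[3,4,7] = [4,7] − [3,7] + [3,4].
The 27×18 boundary matrix has rank 18 and Smith normal form diag(1,1,1,1,1,1,1,1,1,1,1,1,1,1,1,1,1,2).

From H_k ≅ ker(∂_k) / im(∂_{k+1}) we obtain:

  H_0: rank C_0 − rank ∂_1 = 9 − 8 = 1, and the invariant factors of ∂_1 are all 1, so H_0 ≅ Z.
  H_1: rank ker ∂_1 − rank ∂_2 = (27 − 8) − 18 = 1, and ∂_2 has invariant factor 2 > 1, so H_1 ≅ Z ⊕ Z/2Z.
  H_2: rank ker ∂_2 − rank ∂_3 = (18 − 18) − 0 = 0, and there is no ∂_3, so H_2 ≅ 0.

As a check, the Euler characteristic is 9 − 27 + 18 = 0, which agrees with 1 − 1 + 0 = 0.
(K is a triangulation of the Klein bottle.)

Hence the Betti numbers are b_0 = 1, b_1 = 1, b_2 = 0.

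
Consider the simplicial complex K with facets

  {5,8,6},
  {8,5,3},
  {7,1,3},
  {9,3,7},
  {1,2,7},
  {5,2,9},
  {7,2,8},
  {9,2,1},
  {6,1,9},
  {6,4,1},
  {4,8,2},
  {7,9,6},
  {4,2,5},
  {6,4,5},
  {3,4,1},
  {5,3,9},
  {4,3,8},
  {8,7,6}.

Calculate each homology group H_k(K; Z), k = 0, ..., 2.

H_0 = Z,  H_1 = Z ⊕ Z/2,  H_2 = 0.

Take the total order 1 < 2 < 3 < 4 < 5 < 6 < 7 < 8 < 9 on the vertex set. Then K (dimension 2) consists of the simplices:

  0-simplices (9): [1], [2], [3], [4], [5], [6], [7], [8], [9]
  1-simplices (27): (27 of them)
  2-simplices (18): [1,2,7], [1,2,9], [1,3,4], [1,3,7], [1,4,6], [1,6,9], [2,4,5], [2,4,8], [2,5,9], [2,7,8], [3,4,8], [3,5,8], [3,5,9], [3,7,9], [4,5,6], [5,6,8], [6,7,8], [6,7,9]

giving chain groups C_0 ≅ Z^9, C_1 ≅ Z^27, C_2 ≅ Z^18.

∂_1: C_1 → C_0 is given by ∂[p,q] = [q] − [p].
As a 9×27 matrix over Z this has rank 8, with invariant factors (1,1,1,1,1,1,1,1).

∂_2: C_2 → C_1 sends each 2-simplex [p,q,r] to [q,r] − [p,r] + [p,q]. For instance
  ∂[1,3,7] = [3,7] − [1,7] + [1,3],
  ∂[2,5,9] = [5,9] − [2,9] + [2,5].
The 27×18 boundary matrix has rank 18 and Smith normal form diag(1,1,1,1,1,1,1,1,1,1,1,1,1,1,1,1,1,2).

Reading off H_k = ker ∂_k / im ∂_{k+1}:

  H_0: rank C_0 − rank ∂_1 = 9 − 8 = 1, and the invariant factors of ∂_1 are all 1, so H_0 ≅ Z.
  H_1: rank ker ∂_1 − rank ∂_2 = (27 − 8) − 18 = 1, and ∂_2 has invariant factor 2 > 1, so H_1 ≅ Z ⊕ Z/2.
  H_2: rank ker ∂_2 − rank ∂_3 = (18 − 18) − 0 = 0, and there is no ∂_3, so H_2 ≅ 0.

As a check, the Euler characteristic is 9 − 27 + 18 = 0, which agrees with 1 − 1 + 0 = 0.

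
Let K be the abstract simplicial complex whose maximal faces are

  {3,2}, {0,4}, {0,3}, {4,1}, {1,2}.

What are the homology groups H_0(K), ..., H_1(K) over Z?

H_0 ≅ Z,  H_1 ≅ Z.

Take the total order 0 < 1 < 2 < 3 < 4 on the vertex set. Then K (dimension 1) consists of the simplices:

  0-simplices (5): [0], [1], [2], [3], [4]
  1-simplices (5): [0,3], [0,4], [1,2], [1,4], [2,3]

so the chain groups are C_0 ≅ Z^5, C_1 ≅ Z^5.

Boundary ∂_1: C_1 → C_0 sends each edge [p,q] (with p < q) to q − p.
The resulting 5×5 matrix has rank 4, and its Smith normal form has invariant factors (1,1,1,1).

Computing H_k = (kernel of ∂_k) / (image of ∂_{k+1}):

  H_0: rank C_0 − rank ∂_1 = 5 − 4 = 1, and the invariant factors of ∂_1 are all 1, so H_0 = Z.
  H_1: rank ker ∂_1 − rank ∂_2 = (5 − 4) − 0 = 1, and there is no ∂_2, so H_1 = Z.

As a check, the Euler characteristic is 5 − 5 = 0, which agrees with 1 − 1 = 0.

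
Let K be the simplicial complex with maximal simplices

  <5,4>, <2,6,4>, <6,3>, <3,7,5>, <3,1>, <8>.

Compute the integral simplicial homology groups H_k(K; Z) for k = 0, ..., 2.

H_0 = Z^2,  H_1 = Z,  H_2 = 0.

Take the total order 1 < 2 < 3 < 4 < 5 < 6 < 7 < 8 on the vertex set. Then K (dimension 2) consists of the simplices:

  0-simplices (8): [1], [2], [3], [4], [5], [6], [7], [8]
  1-simplices (9): [1,3], [2,4], [2,6], [3,5], [3,6], [3,7], [4,5], [4,6], [5,7]
  2-simplices (2): [2,4,6], [3,5,7]

giving chain groups C_0 ≅ Z^8, C_1 ≅ Z^9, C_2 ≅ Z^2.

Boundary ∂_1: C_1 → C_0 is given by ∂[p,q] = [q] − [p]. For instance
  ∂[4,6] = [6] − [4].
As a 8×9 matrix over Z this has rank 6, with invariant factors (1,1,1,1,1,1).

The boundary map ∂_2: C_2 → C_1 maps a triangle to the signed sum of its edges. For instance
  ∂[3,5,7] = [5,7] − [3,7] + [3,5],
  ∂[2,4,6] = [4,6] − [2,6] + [2,4].
As a 9×2 matrix over Z this has rank 2, with invariant factors (1,1).

Reading off H_k = ker ∂_k / im ∂_{k+1}:

  H_0: rank C_0 − rank ∂_1 = 8 − 6 = 2, and the invariant factors of ∂_1 are all 1, so H_0 = Z^2.
  H_1: rank ker ∂_1 − rank ∂_2 = (9 − 6) − 2 = 1, and the invariant factors of ∂_2 are all 1, so H_1 = Z.
  H_2: rank ker ∂_2 − rank ∂_3 = (2 − 2) − 0 = 0, and there is no ∂_3, so H_2 = 0.

As a check, the Euler characteristic is 8 − 9 + 2 = 1, which agrees with 2 − 1 + 0 = 1.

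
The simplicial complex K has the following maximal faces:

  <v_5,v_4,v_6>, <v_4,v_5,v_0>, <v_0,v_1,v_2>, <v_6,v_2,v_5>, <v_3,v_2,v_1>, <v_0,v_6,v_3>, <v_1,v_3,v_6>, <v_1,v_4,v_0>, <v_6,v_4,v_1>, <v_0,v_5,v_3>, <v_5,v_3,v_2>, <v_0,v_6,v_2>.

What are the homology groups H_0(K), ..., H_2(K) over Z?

H_0 = Z,  H_1 = Z/2Z,  H_2 = 0.

We work with the vertex ordering v_0 < v_1 < v_2 < v_3 < v_4 < v_5 < v_6. The simplices of K, each written with vertices in increasing order, are:

  0-simplices (7): [v_0], [v_1], [v_2], [v_3], [v_4], [v_5], [v_6]
  1-simplices (18): (18 of them)
  2-simplices (12): (12 of them)

Hence C_0 ≅ Z^7, C_1 ≅ Z^18, C_2 ≅ Z^12.

∂_1: C_1 → C_0 sends each edge [p,q] (with p < q) to q − p.
This gives a 7×18 integer matrix of rank 6; reducing to Smith normal form yields diagonal entries (1,1,1,1,1,1).

The boundary map ∂_2: C_2 → C_1 maps a triangle to the signed sum of its edges. For instance
  ∂[v_2,v_5,v_6] = [v_5,v_6] − [v_2,v_6] + [v_2,v_5],
  ∂[v_2,v_3,v_5] = [v_3,v_5] − [v_2,v_5] + [v_2,v_3].
The 18×12 boundary matrix has rank 12 and Smith normal form diag(1,1,1,1,1,1,1,1,1,1,1,2).

Now H_k = ker ∂_k / im ∂_{k+1}, so:

  H_0: rank C_0 − rank ∂_1 = 7 − 6 = 1, and the invariant factors of ∂_1 are all 1, so H_0 ≅ Z.
  H_1: rank ker ∂_1 − rank ∂_2 = (18 − 6) − 12 = 0, and ∂_2 has invariant factor 2 > 1, so H_1 ≅ Z/2Z.
  H_2: rank ker ∂_2 − rank ∂_3 = (12 − 12) − 0 = 0, and there is no ∂_3, so H_2 ≅ 0.

As a check, the Euler characteristic is 7 − 18 + 12 = 1, which agrees with 1 − 0 + 0 = 1.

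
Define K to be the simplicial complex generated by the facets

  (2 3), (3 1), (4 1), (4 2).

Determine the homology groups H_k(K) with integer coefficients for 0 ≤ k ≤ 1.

Order the vertices as 1 < 2 < 3 < 4. Listing each simplex with vertices in this order, K has dimension 1 with simplices:

  0-simplices (4): [1], [2], [3], [4]
  1-simplices (4): [1,3], [1,4], [2,3], [2,4]

so the chain groups are C_0 ≅ Z^4, C_1 ≅ Z^4.

Boundary ∂_1: C_1 → C_0 sends each edge [p,q] (with p < q) to q − p. For instance
  ∂[1,3] = [3] − [1].
The 4×4 boundary matrix has rank 3 and Smith normal form diag(1,1,1).

Reading off H_k = ker ∂_k / im ∂_{k+1}:

  H_0: rank C_0 − rank ∂_1 = 4 − 3 = 1, and the invariant factors of ∂_1 are all 1, so H_0 = Z.
  H_1: rank ker ∂_1 − rank ∂_2 = (4 − 3) − 0 = 1, and there is no ∂_2, so H_1 = Z.

As a check, the Euler characteristic is 4 − 4 = 0, which agrees with 1 − 1 = 0.

H_0 = Z,  H_1 = Z.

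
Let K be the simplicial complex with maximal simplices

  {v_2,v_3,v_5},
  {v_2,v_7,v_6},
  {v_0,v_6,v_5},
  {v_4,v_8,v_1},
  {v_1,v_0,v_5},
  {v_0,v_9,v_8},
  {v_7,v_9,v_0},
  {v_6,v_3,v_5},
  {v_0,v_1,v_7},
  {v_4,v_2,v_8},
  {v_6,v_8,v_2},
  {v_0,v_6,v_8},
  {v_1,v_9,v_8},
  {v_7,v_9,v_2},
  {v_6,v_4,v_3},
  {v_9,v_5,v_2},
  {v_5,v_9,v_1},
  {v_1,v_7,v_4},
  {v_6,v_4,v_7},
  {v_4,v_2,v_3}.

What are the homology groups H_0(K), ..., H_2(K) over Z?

We work with the vertex ordering v_0 < v_1 < v_2 < v_3 < v_4 < v_5 < v_6 < v_7 < v_8 < v_9. The simplices of K, each written with vertices in increasing order, are:

  0-simplices (10): [v_0], [v_1], [v_2], [v_3], [v_4], [v_5], [v_6], [v_7], [v_8], [v_9]
  1-simplices (30): (30 of them)
  2-simplices (20): (20 of them)

Hence C_0 ≅ Z^10, C_1 ≅ Z^30, C_2 ≅ Z^20.

∂_1: C_1 → C_0 is given by ∂[p,q] = [q] − [p]. For instance
  ∂[v_1,v_8] = [v_8] − [v_1].
This gives a 10×30 integer matrix of rank 9; reducing to Smith normal form yields diagonal entries (1,1,1,1,1,1,1,1,1).

Boundary ∂_2: C_2 → C_1 acts by ∂[p,q,r] = [q,r] − [p,r] + [p,q]. For instance
  ∂[v_1,v_8,v_9] = [v_8,v_9] − [v_1,v_9] + [v_1,v_8],
  ∂[v_2,v_5,v_9] = [v_5,v_9] − [v_2,v_9] + [v_2,v_5].
The 30×20 boundary matrix has rank 20 and Smith normal form diag(1,1,1,1,1,1,1,1,1,1,1,1,1,1,1,1,1,1,1,2).

Computing H_k = (kernel of ∂_k) / (image of ∂_{k+1}):

  H_0: rank C_0 − rank ∂_1 = 10 − 9 = 1, and the invariant factors of ∂_1 are all 1, so H_0 = Z.
  H_1: rank ker ∂_1 − rank ∂_2 = (30 − 9) − 20 = 1, and ∂_2 has invariant factor 2 > 1, so H_1 = Z ⊕ Z/2.
  H_2: rank ker ∂_2 − rank ∂_3 = (20 − 20) − 0 = 0, and there is no ∂_3, so H_2 = 0.

As a check, the Euler characteristic is 10 − 30 + 20 = 0, which agrees with 1 − 1 + 0 = 0.
(K is a triangulation of the Klein bottle.)

H_0 ≅ Z,  H_1 ≅ Z ⊕ Z/2,  H_2 = 0.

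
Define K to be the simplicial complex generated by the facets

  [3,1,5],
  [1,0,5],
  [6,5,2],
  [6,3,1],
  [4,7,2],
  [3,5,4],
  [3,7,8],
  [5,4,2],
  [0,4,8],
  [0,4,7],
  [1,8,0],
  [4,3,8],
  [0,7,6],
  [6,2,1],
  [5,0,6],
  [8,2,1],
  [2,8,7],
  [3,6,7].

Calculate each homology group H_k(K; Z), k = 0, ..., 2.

H_0 = Z,  H_1 = Z ⊕ Z/2,  H_2 = 0.

Take the total order 0 < 1 < 2 < 3 < 4 < 5 < 6 < 7 < 8 on the vertex set. Then K (dimension 2) consists of the simplices:

  0-simplices (9): [0], [1], [2], [3], [4], [5], [6], [7], [8]
  1-simplices (27): (27 of them)
  2-simplices (18): [0,1,5], [0,1,8], [0,4,7], [0,4,8], [0,5,6], [0,6,7], [1,2,6], [1,2,8], [1,3,5], [1,3,6], [2,4,5], [2,4,7], [2,5,6], [2,7,8], [3,4,5], [3,4,8], [3,6,7], [3,7,8]

so the chain groups are C_0 ≅ Z^9, C_1 ≅ Z^27, C_2 ≅ Z^18.

The boundary map ∂_1: C_1 → C_0 is given by ∂[p,q] = [q] − [p].
The 9×27 boundary matrix has rank 8 and Smith normal form diag(1,1,1,1,1,1,1,1).

∂_2: C_2 → C_1 sends each 2-simplex [p,q,r] to [q,r] − [p,r] + [p,q]. For instance
  ∂[0,5,6] = [5,6] − [0,6] + [0,5],
  ∂[0,6,7] = [6,7] − [0,7] + [0,6].
This gives a 27×18 integer matrix of rank 18; reducing to Smith normal form yields diagonal entries (1,1,1,1,1,1,1,1,1,1,1,1,1,1,1,1,1,2).

Computing H_k = (kernel of ∂_k) / (image of ∂_{k+1}):

  H_0: rank C_0 − rank ∂_1 = 9 − 8 = 1, and the invariant factors of ∂_1 are all 1, so H_0 = Z.
  H_1: rank ker ∂_1 − rank ∂_2 = (27 − 8) − 18 = 1, and ∂_2 has invariant factor 2 > 1, so H_1 = Z ⊕ Z/2.
  H_2: rank ker ∂_2 − rank ∂_3 = (18 − 18) − 0 = 0, and there is no ∂_3, so H_2 = 0.

As a check, the Euler characteristic is 9 − 27 + 18 = 0, which agrees with 1 − 1 + 0 = 0.
(K is a triangulation of the Klein bottle.)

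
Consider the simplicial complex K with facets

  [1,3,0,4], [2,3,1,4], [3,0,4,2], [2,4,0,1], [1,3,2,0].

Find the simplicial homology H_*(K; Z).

K has 5 vertices, 10 edges, 10 triangles, 5 3-simplices.
rank ∂_0 = 0, rank ∂_1 = 4 ⇒ b_0 = 5 − 0 − 4 = 1; all invariant factors of ∂_1 are 1 so no torsion. So H_0 = Z.
rank ∂_1 = 4, rank ∂_2 = 6 ⇒ b_1 = 10 − 4 − 6 = 0; all invariant factors of ∂_2 are 1 so no torsion. So H_1 = 0.
rank ∂_2 = 6, rank ∂_3 = 4 ⇒ b_2 = 10 − 6 − 4 = 0; all invariant factors of ∂_3 are 1 so no torsion. So H_2 = 0.
rank ∂_3 = 4, rank ∂_4 = 0 ⇒ b_3 = 5 − 4 − 0 = 1. So H_3 = Z.

H_0 = Z,  H_1 = 0,  H_2 = 0,  H_3 = Z.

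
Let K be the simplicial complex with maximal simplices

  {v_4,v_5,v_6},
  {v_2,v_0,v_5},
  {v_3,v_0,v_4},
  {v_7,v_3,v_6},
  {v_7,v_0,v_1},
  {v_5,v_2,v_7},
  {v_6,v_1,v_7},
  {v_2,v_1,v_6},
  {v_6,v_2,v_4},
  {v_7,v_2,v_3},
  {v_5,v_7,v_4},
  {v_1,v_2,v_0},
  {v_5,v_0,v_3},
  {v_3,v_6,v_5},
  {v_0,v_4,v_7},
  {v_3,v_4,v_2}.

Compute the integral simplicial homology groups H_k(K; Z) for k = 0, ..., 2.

Take the total order v_0 < v_1 < v_2 < v_3 < v_4 < v_5 < v_6 < v_7 on the vertex set. Then K (dimension 2) consists of the simplices:

  0-simplices (8): [v_0], [v_1], [v_2], [v_3], [v_4], [v_5], [v_6], [v_7]
  1-simplices (24): (24 of them)
  2-simplices (16): (16 of them)

so the chain groups are C_0 ≅ Z^8, C_1 ≅ Z^24, C_2 ≅ Z^16.

The boundary map ∂_1: C_1 → C_0 sends each edge [p,q] (with p < q) to q − p.
This gives a 8×24 integer matrix of rank 7; reducing to Smith normal form yields diagonal entries (1,1,1,1,1,1,1).

∂_2: C_2 → C_1 acts by ∂[p,q,r] = [q,r] − [p,r] + [p,q]. For instance
  ∂[v_0,v_2,v_5] = [v_2,v_5] − [v_0,v_5] + [v_0,v_2],
  ∂[v_2,v_3,v_7] = [v_3,v_7] − [v_2,v_7] + [v_2,v_3].
The 24×16 boundary matrix has rank 15 and Smith normal form diag(1,1,1,1,1,1,1,1,1,1,1,1,1,1,1).

Reading off H_k = ker ∂_k / im ∂_{k+1}:

  H_0: rank C_0 − rank ∂_1 = 8 − 7 = 1, and the invariant factors of ∂_1 are all 1, so H_0 = Z.
  H_1: rank ker ∂_1 − rank ∂_2 = (24 − 7) − 15 = 2, and the invariant factors of ∂_2 are all 1, so H_1 = Z^2.
  H_2: rank ker ∂_2 − rank ∂_3 = (16 − 15) − 0 = 1, and there is no ∂_3, so H_2 = Z.

As a check, the Euler characteristic is 8 − 24 + 16 = 0, which agrees with 1 − 2 + 1 = 0.

H_0 = Z,  H_1 = Z^2,  H_2 = Z.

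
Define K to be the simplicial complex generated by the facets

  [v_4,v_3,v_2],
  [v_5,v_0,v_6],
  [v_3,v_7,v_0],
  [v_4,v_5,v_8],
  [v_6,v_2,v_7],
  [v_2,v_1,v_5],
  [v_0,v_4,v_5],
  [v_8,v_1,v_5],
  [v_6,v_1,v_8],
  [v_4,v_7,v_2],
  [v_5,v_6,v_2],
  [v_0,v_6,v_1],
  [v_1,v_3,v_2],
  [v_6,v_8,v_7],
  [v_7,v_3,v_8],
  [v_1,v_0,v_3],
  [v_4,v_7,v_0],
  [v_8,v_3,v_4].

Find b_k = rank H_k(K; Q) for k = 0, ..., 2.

Take the total order v_0 < v_1 < v_2 < v_3 < v_4 < v_5 < v_6 < v_7 < v_8 on the vertex set. Then K (dimension 2) consists of the simplices:

  0-simplices (9): [v_0], [v_1], [v_2], [v_3], [v_4], [v_5], [v_6], [v_7], [v_8]
  1-simplices (27): (27 of them)
  2-simplices (18): (18 of them)

so the chain groups are C_0 ≅ Z^9, C_1 ≅ Z^27, C_2 ≅ Z^18.

The boundary map ∂_1: C_1 → C_0 maps an edge to its endpoints' difference, ∂[p,q] = q − p. For instance
  ∂[v_1,v_8] = [v_8] − [v_1].
The 9×27 boundary matrix has rank 8 and Smith normal form diag(1,1,1,1,1,1,1,1).

Boundary ∂_2: C_2 → C_1 acts by ∂[p,q,r] = [q,r] − [p,r] + [p,q]. For instance
  ∂[v_1,v_2,v_5] = [v_2,v_5] − [v_1,v_5] + [v_1,v_2],
  ∂[v_2,v_5,v_6] = [v_5,v_6] − [v_2,v_6] + [v_2,v_5].
As a 27×18 matrix over Z this has rank 18, with invariant factors (1,1,1,1,1,1,1,1,1,1,1,1,1,1,1,1,1,2).

From H_k ≅ ker(∂_k) / im(∂_{k+1}) we obtain:

  H_0: rank C_0 − rank ∂_1 = 9 − 8 = 1, and the invariant factors of ∂_1 are all 1, so H_0 ≅ Z.
  H_1: rank ker ∂_1 − rank ∂_2 = (27 − 8) − 18 = 1, and ∂_2 has invariant factor 2 > 1, so H_1 ≅ Z ⊕ Z/2.
  H_2: rank ker ∂_2 − rank ∂_3 = (18 − 18) − 0 = 0, and there is no ∂_3, so H_2 ≅ 0.

As a check, the Euler characteristic is 9 − 27 + 18 = 0, which agrees with 1 − 1 + 0 = 0.

Hence the Betti numbers are b_0 = 1, b_1 = 1, b_2 = 0.

b_0 = 1, b_1 = 1, b_2 = 0.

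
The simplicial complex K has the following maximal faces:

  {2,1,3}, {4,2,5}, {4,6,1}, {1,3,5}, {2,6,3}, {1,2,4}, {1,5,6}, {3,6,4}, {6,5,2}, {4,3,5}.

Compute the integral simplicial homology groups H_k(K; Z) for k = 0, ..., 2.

Take the total order 1 < 2 < 3 < 4 < 5 < 6 on the vertex set. Then K (dimension 2) consists of the simplices:

  0-simplices (6): [1], [2], [3], [4], [5], [6]
  1-simplices (15): [1,2], [1,3], [1,4], [1,5], [1,6], [2,3], [2,4], [2,5], [2,6], [3,4], [3,5], [3,6], [4,5], [4,6], [5,6]
  2-simplices (10): [1,2,3], [1,2,4], [1,3,5], [1,4,6], [1,5,6], [2,3,6], [2,4,5], [2,5,6], [3,4,5], [3,4,6]

so the chain groups are C_0 ≅ Z^6, C_1 ≅ Z^15, C_2 ≅ Z^10.

Boundary ∂_1: C_1 → C_0 maps an edge to its endpoints' difference, ∂[p,q] = q − p.
As a 6×15 matrix over Z this has rank 5, with invariant factors (1,1,1,1,1).

Boundary ∂_2: C_2 → C_1 acts by ∂[p,q,r] = [q,r] − [p,r] + [p,q]. For instance
  ∂[1,2,3] = [2,3] − [1,3] + [1,2],
  ∂[1,5,6] = [5,6] − [1,6] + [1,5].
This gives a 15×10 integer matrix of rank 10; reducing to Smith normal form yields diagonal entries (1,1,1,1,1,1,1,1,1,2).

Reading off H_k = ker ∂_k / im ∂_{k+1}:

  H_0: rank C_0 − rank ∂_1 = 6 − 5 = 1, and the invariant factors of ∂_1 are all 1, so H_0 ≅ Z.
  H_1: rank ker ∂_1 − rank ∂_2 = (15 − 5) − 10 = 0, and ∂_2 has invariant factor 2 > 1, so H_1 ≅ Z_2.
  H_2: rank ker ∂_2 − rank ∂_3 = (10 − 10) − 0 = 0, and there is no ∂_3, so H_2 ≅ 0.

(K is a triangulation of the real projective plane RP^2.)

H_0 = Z,  H_1 = Z_2,  H_2 = 0.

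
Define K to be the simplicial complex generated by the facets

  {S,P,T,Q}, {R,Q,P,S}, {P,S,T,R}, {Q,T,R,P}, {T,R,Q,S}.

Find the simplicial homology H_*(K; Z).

Fix the vertex order P < Q < R < S < T and write every simplex with vertices in increasing order. Then dim K = 3 and the simplices of K are:

  0-simplices (5): P, Q, R, S, T
  1-simplices (10): PQ, PR, PS, PT, QR, QS, QT, RS, RT, ST
  2-simplices (10): PQR, PQS, PQT, PRS, PRT, PST, QRS, QRT, QST, RST
  3-simplices (5): PQRS, PQRT, PQST, PRST, QRST

so the chain groups are C_0 ≅ Z^5, C_1 ≅ Z^10, C_2 ≅ Z^10, C_3 ≅ Z^5.

∂_1: C_1 → C_0 maps an edge to its endpoints' difference, ∂[p,q] = q − p.
As a 5×10 matrix over Z this has rank 4, with invariant factors (1,1,1,1).

The boundary map ∂_2: C_2 → C_1 maps a triangle to the signed sum of its edges. For instance
  ∂PRS = RS − PS + PR,
  ∂PRT = RT − PT + PR.
The resulting 10×10 matrix has rank 6, and its Smith normal form has invariant factors (1,1,1,1,1,1).

The boundary map ∂_3: C_3 → C_2 sends each 3-simplex σ to the alternating sum Σ_i (−1)^i (σ with its i-th vertex removed). For instance
  ∂PQST = QST − PST + PQT − PQS,
  ∂PQRS = QRS − PRS + PQS − PQR.
The resulting 10×5 matrix has rank 4, and its Smith normal form has invariant factors (1,1,1,1).

Computing H_k = (kernel of ∂_k) / (image of ∂_{k+1}):

  H_0: rank C_0 − rank ∂_1 = 5 − 4 = 1, and the invariant factors of ∂_1 are all 1, so H_0 = Z.
  H_1: rank ker ∂_1 − rank ∂_2 = (10 − 4) − 6 = 0, and the invariant factors of ∂_2 are all 1, so H_1 = 0.
  H_2: rank ker ∂_2 − rank ∂_3 = (10 − 6) − 4 = 0, and the invariant factors of ∂_3 are all 1, so H_2 = 0.
  H_3: rank ker ∂_3 − rank ∂_4 = (5 − 4) − 0 = 1, and there is no ∂_4, so H_3 = Z.

(K is a triangulation of the 3-sphere S^3.)

H_0 ≅ Z,  H_1 = 0,  H_2 = 0,  H_3 ≅ Z.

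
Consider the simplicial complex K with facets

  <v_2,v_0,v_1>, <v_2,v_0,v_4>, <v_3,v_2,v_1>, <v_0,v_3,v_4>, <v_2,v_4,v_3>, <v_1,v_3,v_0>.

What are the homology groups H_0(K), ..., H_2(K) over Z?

H_0 ≅ Z,  H_1 = 0,  H_2 ≅ Z.

We work with the vertex ordering v_0 < v_1 < v_2 < v_3 < v_4. The simplices of K, each written with vertices in increasing order, are:

  0-simplices (5): [v_0], [v_1], [v_2], [v_3], [v_4]
  1-simplices (9): [v_0,v_1], [v_0,v_2], [v_0,v_3], [v_0,v_4], [v_1,v_2], [v_1,v_3], [v_2,v_3], [v_2,v_4], [v_3,v_4]
  2-simplices (6): [v_0,v_1,v_2], [v_0,v_1,v_3], [v_0,v_2,v_4], [v_0,v_3,v_4], [v_1,v_2,v_3], [v_2,v_3,v_4]

so the chain groups are C_0 ≅ Z^5, C_1 ≅ Z^9, C_2 ≅ Z^6.

Boundary ∂_1: C_1 → C_0 maps an edge to its endpoints' difference, ∂[p,q] = q − p. For instance
  ∂[v_0,v_2] = [v_2] − [v_0].
As a 5×9 matrix over Z this has rank 4, with invariant factors (1,1,1,1).

Boundary ∂_2: C_2 → C_1 acts by ∂[p,q,r] = [q,r] − [p,r] + [p,q]. For instance
  ∂[v_0,v_3,v_4] = [v_3,v_4] − [v_0,v_4] + [v_0,v_3],
  ∂[v_2,v_3,v_4] = [v_3,v_4] − [v_2,v_4] + [v_2,v_3].
As a 9×6 matrix over Z this has rank 5, with invariant factors (1,1,1,1,1).

Now H_k = ker ∂_k / im ∂_{k+1}, so:

  H_0: rank C_0 − rank ∂_1 = 5 − 4 = 1, and the invariant factors of ∂_1 are all 1, so H_0 = Z.
  H_1: rank ker ∂_1 − rank ∂_2 = (9 − 4) − 5 = 0, and the invariant factors of ∂_2 are all 1, so H_1 = 0.
  H_2: rank ker ∂_2 − rank ∂_3 = (6 − 5) − 0 = 1, and there is no ∂_3, so H_2 = Z.

(K is a triangulation of the 2-sphere S^2.)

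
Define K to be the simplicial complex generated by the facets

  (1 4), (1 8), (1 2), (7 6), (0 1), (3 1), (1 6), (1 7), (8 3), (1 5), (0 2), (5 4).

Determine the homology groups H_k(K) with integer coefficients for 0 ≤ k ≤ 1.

H_0 = Z,  H_1 = Z^4.

Order the vertices as 0 < 1 < 2 < 3 < 4 < 5 < 6 < 7 < 8. Listing each simplex with vertices in this order, K has dimension 1 with simplices:

  0-simplices (9): [0], [1], [2], [3], [4], [5], [6], [7], [8]
  1-simplices (12): [0,1], [0,2], [1,2], [1,3], [1,4], [1,5], [1,6], [1,7], [1,8], [3,8], [4,5], [6,7]

so the chain groups are C_0 ≅ Z^9, C_1 ≅ Z^12.

∂_1: C_1 → C_0 sends each edge [p,q] (with p < q) to q − p. For instance
  ∂[1,6] = [6] − [1].
The 9×12 boundary matrix has rank 8 and Smith normal form diag(1,1,1,1,1,1,1,1).

Reading off H_k = ker ∂_k / im ∂_{k+1}:

  H_0: rank C_0 − rank ∂_1 = 9 − 8 = 1, and the invariant factors of ∂_1 are all 1, so H_0 = Z.
  H_1: rank ker ∂_1 − rank ∂_2 = (12 − 8) − 0 = 4, and there is no ∂_2, so H_1 = Z^4.

(K is a triangulation of a wedge of 4 circles.)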